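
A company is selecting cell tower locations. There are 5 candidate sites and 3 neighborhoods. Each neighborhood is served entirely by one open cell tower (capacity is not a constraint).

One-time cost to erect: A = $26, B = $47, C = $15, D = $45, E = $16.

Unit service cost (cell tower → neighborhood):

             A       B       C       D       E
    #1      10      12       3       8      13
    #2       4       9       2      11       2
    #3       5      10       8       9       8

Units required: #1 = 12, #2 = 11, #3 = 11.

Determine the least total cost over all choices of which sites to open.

Minimum total cost: 154

For any fixed open set, each neighborhood goes to its cheapest open site; total = fixed + service.
{A, C}: #1→C 3·12=36, #2→C 2·11=22, #3→A 5·11=55. Service 113; fixed 41; total 154.
{C}: #1→C 3·12=36, #2→C 2·11=22, #3→C 8·11=88. Service 146; fixed 15; total 161.
{A, C, E}: service 113 + fixed 57 = 170
{A, B, C, D, E}: service 113 + fixed 149 = 262
No other subset beats 154.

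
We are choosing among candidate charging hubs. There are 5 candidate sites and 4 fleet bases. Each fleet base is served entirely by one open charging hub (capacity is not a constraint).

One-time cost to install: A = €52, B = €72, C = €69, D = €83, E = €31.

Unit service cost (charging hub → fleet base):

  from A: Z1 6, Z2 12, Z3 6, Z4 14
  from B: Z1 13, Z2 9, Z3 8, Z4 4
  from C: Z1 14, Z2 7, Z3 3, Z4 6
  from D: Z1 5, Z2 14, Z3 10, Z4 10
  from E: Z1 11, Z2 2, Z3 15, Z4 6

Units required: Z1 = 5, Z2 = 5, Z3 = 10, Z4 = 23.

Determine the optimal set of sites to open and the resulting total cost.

Open A and E; minimum total cost 321.

For any fixed open set, each fleet base goes to its cheapest open site; total = fixed + service.
{A, E}: Z1→A 6·5=30, Z2→E 2·5=10, Z3→A 6·10=60, Z4→E 6·23=138. Service 238; fixed 83; total 321.
{C, E}: Z1→E 11·5=55, Z2→E 2·5=10, Z3→C 3·10=30, Z4→C 6·23=138. Service 233; fixed 100; total 333.
{B, E}: service 237 + fixed 103 = 340
{A, B, C, D, E}: Z1→D 5·5=25, Z2→E 2·5=10, Z3→C 3·10=30, Z4→B 4·23=92. Service 157; fixed 307; total 464.
No other subset beats 321.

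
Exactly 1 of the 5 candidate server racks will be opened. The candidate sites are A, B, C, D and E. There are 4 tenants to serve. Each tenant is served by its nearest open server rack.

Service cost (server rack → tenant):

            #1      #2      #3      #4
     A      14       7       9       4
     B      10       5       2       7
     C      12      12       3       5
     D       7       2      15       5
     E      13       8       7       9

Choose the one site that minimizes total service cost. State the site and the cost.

Choose B only; total service cost 24.

With exactly 1 open, each tenant uses its cheapest among the chosen.
{B}: #1→B 10, #2→B 5, #3→B 2, #4→B 7. Service cost 24.
{D}: service cost 29
{C}: service cost 32
Among all 5 size-1 choices, {B} is lowest.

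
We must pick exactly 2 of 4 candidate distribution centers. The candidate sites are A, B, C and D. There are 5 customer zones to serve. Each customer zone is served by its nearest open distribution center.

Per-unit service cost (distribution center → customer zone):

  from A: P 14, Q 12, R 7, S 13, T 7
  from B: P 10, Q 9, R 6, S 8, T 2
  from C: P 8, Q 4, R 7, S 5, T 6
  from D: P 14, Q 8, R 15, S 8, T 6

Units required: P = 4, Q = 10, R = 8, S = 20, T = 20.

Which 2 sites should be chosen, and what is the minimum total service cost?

With exactly 2 open, each customer zone uses its cheapest among the chosen.
{B, C}: P→C 8·4=32, Q→C 4·10=40, R→B 6·8=48, S→C 5·20=100, T→B 2·20=40. Service cost 260.
{A, C}: service cost 348
{C, D}: service cost 348
Among all 6 size-2 choices, {B, C} is lowest.

Choose B and C; total service cost 260.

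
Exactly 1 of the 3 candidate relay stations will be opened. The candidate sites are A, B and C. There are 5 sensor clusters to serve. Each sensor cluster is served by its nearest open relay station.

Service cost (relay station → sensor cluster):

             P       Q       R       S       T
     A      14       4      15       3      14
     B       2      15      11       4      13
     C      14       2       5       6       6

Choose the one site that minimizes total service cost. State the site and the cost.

Choose C only; total service cost 33.

With exactly 1 open, each sensor cluster uses its cheapest among the chosen.
{C}: P→C 14, Q→C 2, R→C 5, S→C 6, T→C 6. Service cost 33.
{B}: service cost 45
{A}: service cost 50
Among all 3 size-1 choices, {C} is lowest.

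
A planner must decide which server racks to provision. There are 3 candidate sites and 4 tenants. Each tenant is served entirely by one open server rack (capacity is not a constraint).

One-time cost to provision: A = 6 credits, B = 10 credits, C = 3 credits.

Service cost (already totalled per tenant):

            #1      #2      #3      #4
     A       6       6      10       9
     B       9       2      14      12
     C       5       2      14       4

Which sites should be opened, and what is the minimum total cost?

For any fixed open set, each tenant goes to its cheapest open site; total = fixed + service.
{C}: #1→C 5, #2→C 2, #3→C 14, #4→C 4. Service 25; fixed 3; total 28.
{A, C}: service 21 + fixed 9 = 30
{A}: service 31 + fixed 6 = 37
{A, B, C}: #1→C 5, #2→B 2, #3→A 10, #4→C 4. Service 21; fixed 19; total 40.
No other subset beats 28.

Open C only; minimum total cost 28.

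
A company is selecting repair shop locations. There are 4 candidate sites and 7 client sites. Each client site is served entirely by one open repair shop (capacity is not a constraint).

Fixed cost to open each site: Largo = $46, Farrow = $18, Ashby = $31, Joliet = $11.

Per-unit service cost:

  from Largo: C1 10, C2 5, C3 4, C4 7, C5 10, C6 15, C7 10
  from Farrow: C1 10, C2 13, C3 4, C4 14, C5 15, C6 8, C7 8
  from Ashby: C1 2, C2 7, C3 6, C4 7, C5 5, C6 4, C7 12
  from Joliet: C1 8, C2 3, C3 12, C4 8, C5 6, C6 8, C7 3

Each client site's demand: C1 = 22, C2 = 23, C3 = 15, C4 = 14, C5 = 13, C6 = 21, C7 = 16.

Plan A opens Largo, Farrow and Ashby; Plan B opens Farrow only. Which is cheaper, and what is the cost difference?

Plan A: {Largo, Farrow, Ashby}: C1→Ashby 2·22=44, C2→Largo 5·23=115, C3→Largo 4·15=60, C4→Largo 7·14=98, C5→Ashby 5·13=65, C6→Ashby 4·21=84, C7→Farrow 8·16=128. Service 594; fixed 95; total 689.
Plan B: {Farrow}: C1→Farrow 10·22=220, C2→Farrow 13·23=299, C3→Farrow 4·15=60, C4→Farrow 14·14=196, C5→Farrow 15·13=195, C6→Farrow 8·21=168, C7→Farrow 8·16=128. Service 1266; fixed 18; total 1284.
Difference: |689 − 1284| = 595.

Plan A is cheaper by 595.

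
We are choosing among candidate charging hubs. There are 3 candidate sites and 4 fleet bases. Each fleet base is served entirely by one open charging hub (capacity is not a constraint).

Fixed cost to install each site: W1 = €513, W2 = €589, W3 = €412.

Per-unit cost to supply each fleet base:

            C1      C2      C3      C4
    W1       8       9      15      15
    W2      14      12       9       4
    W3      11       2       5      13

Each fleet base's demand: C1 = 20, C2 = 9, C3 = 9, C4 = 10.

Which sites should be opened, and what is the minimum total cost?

Open W3 only; minimum total cost 825.

For any fixed open set, each fleet base goes to its cheapest open site; total = fixed + service.
{W3}: C1→W3 11·20=220, C2→W3 2·9=18, C3→W3 5·9=45, C4→W3 13·10=130. Service 413; fixed 412; total 825.
{W1}: C1→W1 8·20=160, C2→W1 9·9=81, C3→W1 15·9=135, C4→W1 15·10=150. Service 526; fixed 513; total 1039.
{W2}: service 509 + fixed 589 = 1098
{W1, W2, W3}: C1→W1 8·20=160, C2→W3 2·9=18, C3→W3 5·9=45, C4→W2 4·10=40. Service 263; fixed 1514; total 1777.
No other subset beats 825.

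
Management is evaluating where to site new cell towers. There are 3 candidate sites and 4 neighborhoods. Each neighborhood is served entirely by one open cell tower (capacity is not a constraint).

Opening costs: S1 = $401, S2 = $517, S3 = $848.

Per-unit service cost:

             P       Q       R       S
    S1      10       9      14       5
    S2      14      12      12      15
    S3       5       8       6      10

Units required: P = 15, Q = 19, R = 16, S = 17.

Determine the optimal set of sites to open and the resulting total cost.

Open S1 only; minimum total cost 1031.

For any fixed open set, each neighborhood goes to its cheapest open site; total = fixed + service.
{S1}: P→S1 10·15=150, Q→S1 9·19=171, R→S1 14·16=224, S→S1 5·17=85. Service 630; fixed 401; total 1031.
{S3}: service 493 + fixed 848 = 1341
{S2}: service 885 + fixed 517 = 1402
{S1, S2, S3}: service 408 + fixed 1766 = 2174
No other subset beats 1031.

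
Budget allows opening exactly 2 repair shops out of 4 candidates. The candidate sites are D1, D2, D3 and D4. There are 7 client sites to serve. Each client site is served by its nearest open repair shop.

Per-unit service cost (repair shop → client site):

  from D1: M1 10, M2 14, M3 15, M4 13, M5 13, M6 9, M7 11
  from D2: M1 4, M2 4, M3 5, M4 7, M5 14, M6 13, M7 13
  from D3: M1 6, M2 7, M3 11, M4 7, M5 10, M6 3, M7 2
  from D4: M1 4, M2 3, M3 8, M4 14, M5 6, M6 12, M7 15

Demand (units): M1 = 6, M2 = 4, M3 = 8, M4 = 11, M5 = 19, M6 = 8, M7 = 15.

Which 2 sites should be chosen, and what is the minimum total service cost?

With exactly 2 open, each client site uses its cheapest among the chosen.
{D3, D4}: M1→D4 4·6=24, M2→D4 3·4=12, M3→D4 8·8=64, M4→D3 7·11=77, M5→D4 6·19=114, M6→D3 3·8=24, M7→D3 2·15=30. Service cost 345.
{D2, D3}: service cost 401
{D1, D3}: service cost 473
Among all 6 size-2 choices, {D3, D4} is lowest.

Choose D3 and D4; total service cost 345.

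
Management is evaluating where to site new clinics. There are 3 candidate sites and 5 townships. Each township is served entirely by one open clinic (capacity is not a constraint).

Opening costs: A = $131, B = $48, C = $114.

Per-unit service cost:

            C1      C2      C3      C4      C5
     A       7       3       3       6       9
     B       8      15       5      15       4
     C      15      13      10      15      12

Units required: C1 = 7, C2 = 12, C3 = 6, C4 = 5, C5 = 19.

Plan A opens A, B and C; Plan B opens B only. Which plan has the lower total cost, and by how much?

Plan A: {A, B, C}: C1→A 7·7=49, C2→A 3·12=36, C3→A 3·6=18, C4→A 6·5=30, C5→B 4·19=76. Service 209; fixed 293; total 502.
Plan B: {B}: C1→B 8·7=56, C2→B 15·12=180, C3→B 5·6=30, C4→B 15·5=75, C5→B 4·19=76. Service 417; fixed 48; total 465.
Difference: |502 − 465| = 37.

Plan B is cheaper by 37.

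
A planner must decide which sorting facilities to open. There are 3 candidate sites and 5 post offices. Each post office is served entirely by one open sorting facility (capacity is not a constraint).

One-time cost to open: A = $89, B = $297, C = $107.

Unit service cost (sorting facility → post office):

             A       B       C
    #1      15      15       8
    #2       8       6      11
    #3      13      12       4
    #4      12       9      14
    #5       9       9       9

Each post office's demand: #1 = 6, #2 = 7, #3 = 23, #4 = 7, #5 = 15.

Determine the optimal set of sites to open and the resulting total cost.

Open C only; minimum total cost 557.

For any fixed open set, each post office goes to its cheapest open site; total = fixed + service.
{C}: #1→C 8·6=48, #2→C 11·7=77, #3→C 4·23=92, #4→C 14·7=98, #5→C 9·15=135. Service 450; fixed 107; total 557.
{A, C}: service 415 + fixed 196 = 611
{A}: service 664 + fixed 89 = 753
{A, B, C}: service 380 + fixed 493 = 873
No other subset beats 557.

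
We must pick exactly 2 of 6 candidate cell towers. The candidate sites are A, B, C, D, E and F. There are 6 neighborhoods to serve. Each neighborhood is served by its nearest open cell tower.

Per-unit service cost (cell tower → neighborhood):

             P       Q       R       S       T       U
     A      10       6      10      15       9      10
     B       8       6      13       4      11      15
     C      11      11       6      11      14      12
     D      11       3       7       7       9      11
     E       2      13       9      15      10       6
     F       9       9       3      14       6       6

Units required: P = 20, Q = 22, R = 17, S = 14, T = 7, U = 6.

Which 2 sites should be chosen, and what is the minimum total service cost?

With exactly 2 open, each neighborhood uses its cheapest among the chosen.
{D, E}: P→E 2·20=40, Q→D 3·22=66, R→D 7·17=119, S→D 7·14=98, T→D 9·7=63, U→E 6·6=36. Service cost 422.
{D, F}: service cost 473
{B, F}: service cost 477
Among all 15 size-2 choices, {D, E} is lowest.

Choose D and E; total service cost 422.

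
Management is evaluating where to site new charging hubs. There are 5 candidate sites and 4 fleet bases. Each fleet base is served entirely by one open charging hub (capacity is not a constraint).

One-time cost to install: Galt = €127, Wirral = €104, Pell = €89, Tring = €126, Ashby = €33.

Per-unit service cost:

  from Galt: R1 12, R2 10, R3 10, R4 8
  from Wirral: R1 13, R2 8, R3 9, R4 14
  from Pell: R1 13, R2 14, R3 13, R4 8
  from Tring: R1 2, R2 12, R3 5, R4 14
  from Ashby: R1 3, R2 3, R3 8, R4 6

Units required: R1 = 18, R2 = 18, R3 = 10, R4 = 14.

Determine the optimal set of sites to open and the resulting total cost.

Open Ashby only; minimum total cost 305.

For any fixed open set, each fleet base goes to its cheapest open site; total = fixed + service.
{Ashby}: R1→Ashby 3·18=54, R2→Ashby 3·18=54, R3→Ashby 8·10=80, R4→Ashby 6·14=84. Service 272; fixed 33; total 305.
{Tring, Ashby}: R1→Tring 2·18=36, R2→Ashby 3·18=54, R3→Tring 5·10=50, R4→Ashby 6·14=84. Service 224; fixed 159; total 383.
{Pell, Ashby}: service 272 + fixed 122 = 394
{Galt, Wirral, Pell, Tring, Ashby}: service 224 + fixed 479 = 703
No other subset beats 305.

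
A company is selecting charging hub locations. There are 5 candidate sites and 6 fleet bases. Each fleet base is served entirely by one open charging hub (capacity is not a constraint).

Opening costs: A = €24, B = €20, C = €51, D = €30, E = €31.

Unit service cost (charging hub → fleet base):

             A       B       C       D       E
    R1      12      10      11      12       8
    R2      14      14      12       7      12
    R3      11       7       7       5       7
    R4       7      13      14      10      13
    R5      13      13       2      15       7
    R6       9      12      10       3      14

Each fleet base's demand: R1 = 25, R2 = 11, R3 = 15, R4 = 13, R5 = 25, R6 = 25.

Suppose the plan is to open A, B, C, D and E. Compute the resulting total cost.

Each fleet base is assigned to its cheapest site among the open ones.
{A, B, C, D, E}: R1→E 8·25=200, R2→D 7·11=77, R3→D 5·15=75, R4→A 7·13=91, R5→C 2·25=50, R6→D 3·25=75. Service 568; fixed 156; total 724.

Total cost: 724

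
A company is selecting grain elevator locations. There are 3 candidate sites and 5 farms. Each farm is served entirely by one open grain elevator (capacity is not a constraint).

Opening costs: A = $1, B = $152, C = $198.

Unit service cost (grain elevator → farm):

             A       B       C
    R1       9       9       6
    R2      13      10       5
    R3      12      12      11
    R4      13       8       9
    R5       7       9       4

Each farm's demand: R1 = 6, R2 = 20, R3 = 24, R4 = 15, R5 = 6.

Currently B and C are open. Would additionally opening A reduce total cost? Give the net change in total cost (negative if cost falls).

No — net change +1 (cost rises by 1).

Current service cost with {B, C}: 544.
Adding A: each farm re-picks its cheapest; new service cost 544, saving 0.
Extra fixed cost: 1. Net change = 1 − 0 = 1.
(Totals: 894 → 895.)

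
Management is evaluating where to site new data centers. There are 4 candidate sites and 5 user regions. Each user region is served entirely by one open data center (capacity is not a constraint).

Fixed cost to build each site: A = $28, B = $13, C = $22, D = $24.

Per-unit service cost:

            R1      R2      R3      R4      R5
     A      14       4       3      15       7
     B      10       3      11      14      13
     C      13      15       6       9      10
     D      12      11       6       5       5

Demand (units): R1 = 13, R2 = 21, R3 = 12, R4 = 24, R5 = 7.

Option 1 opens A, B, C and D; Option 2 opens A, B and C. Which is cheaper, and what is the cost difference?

Option 1: {A, B, C, D}: R1→B 10·13=130, R2→B 3·21=63, R3→A 3·12=36, R4→D 5·24=120, R5→D 5·7=35. Service 384; fixed 87; total 471.
Option 2: {A, B, C}: R1→B 10·13=130, R2→B 3·21=63, R3→A 3·12=36, R4→C 9·24=216, R5→A 7·7=49. Service 494; fixed 63; total 557.
Difference: |471 − 557| = 86.

Option 1 is cheaper by 86.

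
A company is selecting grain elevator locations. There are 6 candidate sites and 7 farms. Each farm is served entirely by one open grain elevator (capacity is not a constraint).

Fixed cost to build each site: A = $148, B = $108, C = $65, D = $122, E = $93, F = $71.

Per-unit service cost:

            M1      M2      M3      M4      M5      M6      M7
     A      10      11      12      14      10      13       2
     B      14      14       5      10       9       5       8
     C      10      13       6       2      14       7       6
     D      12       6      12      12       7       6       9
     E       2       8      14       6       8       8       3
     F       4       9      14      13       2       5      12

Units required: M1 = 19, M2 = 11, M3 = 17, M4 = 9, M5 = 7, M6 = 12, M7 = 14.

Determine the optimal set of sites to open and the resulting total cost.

Open C and E; minimum total cost 586.

For any fixed open set, each farm goes to its cheapest open site; total = fixed + service.
{C, E}: M1→E 2·19=38, M2→E 8·11=88, M3→C 6·17=102, M4→C 2·9=18, M5→E 8·7=56, M6→C 7·12=84, M7→E 3·14=42. Service 428; fixed 158; total 586.
{C, F}: M1→F 4·19=76, M2→F 9·11=99, M3→C 6·17=102, M4→C 2·9=18, M5→F 2·7=14, M6→F 5·12=60, M7→C 6·14=84. Service 453; fixed 136; total 589.
{C, E, F}: M1→E 2·19=38, M2→E 8·11=88, M3→C 6·17=102, M4→C 2·9=18, M5→F 2·7=14, M6→F 5·12=60, M7→E 3·14=42. Service 362; fixed 229; total 591.
{A, B, C, D, E, F}: service 309 + fixed 607 = 916
No other subset beats 586.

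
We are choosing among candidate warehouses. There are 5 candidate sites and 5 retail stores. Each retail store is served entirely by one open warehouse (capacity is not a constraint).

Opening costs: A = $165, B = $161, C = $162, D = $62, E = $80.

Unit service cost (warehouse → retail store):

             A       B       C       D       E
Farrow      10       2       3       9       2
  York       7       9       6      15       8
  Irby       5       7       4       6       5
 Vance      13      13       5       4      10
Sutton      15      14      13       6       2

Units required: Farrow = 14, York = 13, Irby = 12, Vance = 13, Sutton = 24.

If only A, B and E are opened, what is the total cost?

Each retail store is assigned to its cheapest site among the open ones.
{A, B, E}: Farrow→B 2·14=28, York→A 7·13=91, Irby→A 5·12=60, Vance→E 10·13=130, Sutton→E 2·24=48. Service 357; fixed 406; total 763.

Total cost: 763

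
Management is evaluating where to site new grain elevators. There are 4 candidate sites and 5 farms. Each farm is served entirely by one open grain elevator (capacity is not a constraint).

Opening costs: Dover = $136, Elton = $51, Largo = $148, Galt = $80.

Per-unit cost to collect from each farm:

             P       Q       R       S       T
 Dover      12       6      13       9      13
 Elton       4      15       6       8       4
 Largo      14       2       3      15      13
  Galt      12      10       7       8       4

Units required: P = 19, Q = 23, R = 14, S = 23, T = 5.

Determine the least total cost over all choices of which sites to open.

Minimum total cost: 567

For any fixed open set, each farm goes to its cheapest open site; total = fixed + service.
{Elton, Largo}: P→Elton 4·19=76, Q→Largo 2·23=46, R→Largo 3·14=42, S→Elton 8·23=184, T→Elton 4·5=20. Service 368; fixed 199; total 567.
{Elton, Largo, Galt}: service 368 + fixed 279 = 647
{Dover, Elton}: P→Elton 4·19=76, Q→Dover 6·23=138, R→Elton 6·14=84, S→Elton 8·23=184, T→Elton 4·5=20. Service 502; fixed 187; total 689.
{Dover, Elton, Largo, Galt}: P→Elton 4·19=76, Q→Largo 2·23=46, R→Largo 3·14=42, S→Elton 8·23=184, T→Elton 4·5=20. Service 368; fixed 415; total 783.
No other subset beats 567.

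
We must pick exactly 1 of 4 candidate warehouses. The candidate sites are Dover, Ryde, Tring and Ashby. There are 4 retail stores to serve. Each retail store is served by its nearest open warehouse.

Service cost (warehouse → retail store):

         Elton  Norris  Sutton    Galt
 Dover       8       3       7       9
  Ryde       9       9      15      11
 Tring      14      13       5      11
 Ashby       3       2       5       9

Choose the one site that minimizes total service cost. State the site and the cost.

With exactly 1 open, each retail store uses its cheapest among the chosen.
{Ashby}: Elton→Ashby 3, Norris→Ashby 2, Sutton→Ashby 5, Galt→Ashby 9. Service cost 19.
{Dover}: service cost 27
{Tring}: service cost 43
Among all 4 size-1 choices, {Ashby} is lowest.

Choose Ashby only; total service cost 19.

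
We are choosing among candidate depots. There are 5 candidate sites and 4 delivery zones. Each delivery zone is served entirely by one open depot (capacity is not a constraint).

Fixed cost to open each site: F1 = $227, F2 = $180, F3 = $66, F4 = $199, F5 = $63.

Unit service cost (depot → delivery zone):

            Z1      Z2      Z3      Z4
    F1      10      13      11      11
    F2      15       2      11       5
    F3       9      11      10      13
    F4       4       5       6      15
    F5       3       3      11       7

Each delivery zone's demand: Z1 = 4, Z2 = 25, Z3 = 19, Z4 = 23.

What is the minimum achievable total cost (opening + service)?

Minimum total cost: 520

For any fixed open set, each delivery zone goes to its cheapest open site; total = fixed + service.
{F5}: Z1→F5 3·4=12, Z2→F5 3·25=75, Z3→F5 11·19=209, Z4→F5 7·23=161. Service 457; fixed 63; total 520.
{F3, F5}: service 438 + fixed 129 = 567
{F2}: service 434 + fixed 180 = 614
{F1, F2, F3, F4, F5}: service 291 + fixed 735 = 1026
No other subset beats 520.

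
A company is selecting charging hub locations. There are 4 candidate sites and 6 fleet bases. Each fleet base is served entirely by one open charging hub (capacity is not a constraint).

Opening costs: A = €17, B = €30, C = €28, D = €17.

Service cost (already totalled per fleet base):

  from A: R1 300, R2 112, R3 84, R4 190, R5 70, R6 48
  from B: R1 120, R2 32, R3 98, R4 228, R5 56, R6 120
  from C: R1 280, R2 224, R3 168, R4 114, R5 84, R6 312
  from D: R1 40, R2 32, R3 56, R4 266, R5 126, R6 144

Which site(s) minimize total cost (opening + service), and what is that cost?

For any fixed open set, each fleet base goes to its cheapest open site; total = fixed + service.
{A, C, D}: R1→D 40, R2→D 32, R3→D 56, R4→C 114, R5→A 70, R6→A 48. Service 360; fixed 62; total 422.
{A, B, C, D}: R1→D 40, R2→B 32, R3→D 56, R4→C 114, R5→B 56, R6→A 48. Service 346; fixed 92; total 438.
{A, D}: service 436 + fixed 34 = 470
{A}: service 804 + fixed 17 = 821
No other subset beats 422.

Open A, C and D; minimum total cost 422.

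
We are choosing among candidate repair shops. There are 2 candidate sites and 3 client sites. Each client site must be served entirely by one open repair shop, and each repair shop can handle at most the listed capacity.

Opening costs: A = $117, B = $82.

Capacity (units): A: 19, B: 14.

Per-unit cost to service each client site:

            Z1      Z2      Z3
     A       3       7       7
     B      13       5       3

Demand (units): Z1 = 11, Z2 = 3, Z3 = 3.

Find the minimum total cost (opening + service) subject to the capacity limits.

Open {A}: Z1→A 3·11=33, Z2→A 7·3=21, Z3→A 7·3=21.
Loads: A carries 17/19. Service 75; fixed 117; total 192.
Next best feasible plan costs 256.

Minimum total cost: 192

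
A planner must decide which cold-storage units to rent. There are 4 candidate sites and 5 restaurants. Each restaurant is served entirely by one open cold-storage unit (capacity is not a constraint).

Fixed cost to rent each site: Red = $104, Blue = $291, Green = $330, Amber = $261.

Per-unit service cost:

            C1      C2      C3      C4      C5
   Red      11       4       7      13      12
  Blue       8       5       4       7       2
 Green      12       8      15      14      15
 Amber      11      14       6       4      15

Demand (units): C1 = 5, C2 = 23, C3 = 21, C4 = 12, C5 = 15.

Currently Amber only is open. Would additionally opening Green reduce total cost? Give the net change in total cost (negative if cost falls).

Current service cost with {Amber}: 776.
Adding Green: each restaurant re-picks its cheapest; new service cost 638, saving 138.
Extra fixed cost: 330. Net change = 330 − 138 = 192.
(Totals: 1037 → 1229.)

No — net change +192 (cost rises by 192).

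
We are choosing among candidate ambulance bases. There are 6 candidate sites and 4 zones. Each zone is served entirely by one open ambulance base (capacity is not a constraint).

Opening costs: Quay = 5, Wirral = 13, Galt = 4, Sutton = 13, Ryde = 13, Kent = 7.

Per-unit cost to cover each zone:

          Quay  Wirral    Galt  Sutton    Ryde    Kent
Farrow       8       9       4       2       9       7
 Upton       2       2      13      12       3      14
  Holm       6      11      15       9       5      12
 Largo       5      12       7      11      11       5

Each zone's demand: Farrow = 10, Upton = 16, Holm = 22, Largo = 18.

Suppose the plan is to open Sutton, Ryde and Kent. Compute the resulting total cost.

Total cost: 301

Each zone is assigned to its cheapest site among the open ones.
{Sutton, Ryde, Kent}: Farrow→Sutton 2·10=20, Upton→Ryde 3·16=48, Holm→Ryde 5·22=110, Largo→Kent 5·18=90. Service 268; fixed 33; total 301.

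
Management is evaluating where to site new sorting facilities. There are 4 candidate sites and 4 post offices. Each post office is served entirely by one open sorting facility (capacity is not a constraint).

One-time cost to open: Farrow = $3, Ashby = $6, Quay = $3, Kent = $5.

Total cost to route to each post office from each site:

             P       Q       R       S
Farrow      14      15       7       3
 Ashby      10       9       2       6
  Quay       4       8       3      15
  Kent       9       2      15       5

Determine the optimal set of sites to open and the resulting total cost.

For any fixed open set, each post office goes to its cheapest open site; total = fixed + service.
{Quay, Kent}: P→Quay 4, Q→Kent 2, R→Quay 3, S→Kent 5. Service 14; fixed 8; total 22.
{Farrow, Quay, Kent}: P→Quay 4, Q→Kent 2, R→Quay 3, S→Farrow 3. Service 12; fixed 11; total 23.
{Farrow, Quay}: service 18 + fixed 6 = 24
{Farrow, Ashby, Quay, Kent}: service 11 + fixed 17 = 28
(All 15 nonempty subsets were checked; Quay and Kent is lowest.)

Open Quay and Kent; minimum total cost 22.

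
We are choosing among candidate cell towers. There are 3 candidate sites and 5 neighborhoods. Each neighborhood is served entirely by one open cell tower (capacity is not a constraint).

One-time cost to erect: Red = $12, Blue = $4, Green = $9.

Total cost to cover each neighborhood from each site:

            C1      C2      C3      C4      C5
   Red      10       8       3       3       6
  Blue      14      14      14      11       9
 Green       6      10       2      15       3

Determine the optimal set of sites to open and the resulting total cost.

Open Red only; minimum total cost 42.

For any fixed open set, each neighborhood goes to its cheapest open site; total = fixed + service.
{Red}: C1→Red 10, C2→Red 8, C3→Red 3, C4→Red 3, C5→Red 6. Service 30; fixed 12; total 42.
{Red, Green}: service 22 + fixed 21 = 43
{Blue, Green}: C1→Green 6, C2→Green 10, C3→Green 2, C4→Blue 11, C5→Green 3. Service 32; fixed 13; total 45.
{Red, Blue, Green}: C1→Green 6, C2→Red 8, C3→Green 2, C4→Red 3, C5→Green 3. Service 22; fixed 25; total 47.
No other subset beats 42.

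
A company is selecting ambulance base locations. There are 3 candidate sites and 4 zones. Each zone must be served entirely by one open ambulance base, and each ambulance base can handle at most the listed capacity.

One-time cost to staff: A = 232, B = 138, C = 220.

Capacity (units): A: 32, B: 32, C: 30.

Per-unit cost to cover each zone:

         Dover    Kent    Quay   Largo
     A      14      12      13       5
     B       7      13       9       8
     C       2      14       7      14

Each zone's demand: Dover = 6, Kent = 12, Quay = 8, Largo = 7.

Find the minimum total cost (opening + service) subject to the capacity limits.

Open {B, C}: Dover→C 2·6=12, Kent→B 13·12=156, Quay→C 7·8=56, Largo→B 8·7=56.
Loads: B carries 19/32, C carries 14/30. Service 280; fixed 358; total 638.
Next best feasible plan costs 650.

Minimum total cost: 638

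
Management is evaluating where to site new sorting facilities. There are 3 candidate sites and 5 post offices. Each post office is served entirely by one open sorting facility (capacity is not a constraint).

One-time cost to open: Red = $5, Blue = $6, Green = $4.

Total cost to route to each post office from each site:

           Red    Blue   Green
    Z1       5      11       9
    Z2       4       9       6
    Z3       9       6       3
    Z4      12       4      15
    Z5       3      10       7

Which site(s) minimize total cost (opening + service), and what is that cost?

Open Red and Blue; minimum total cost 33.

For any fixed open set, each post office goes to its cheapest open site; total = fixed + service.
{Red, Blue}: Z1→Red 5, Z2→Red 4, Z3→Blue 6, Z4→Blue 4, Z5→Red 3. Service 22; fixed 11; total 33.
{Red, Blue, Green}: service 19 + fixed 15 = 34
{Red, Green}: Z1→Red 5, Z2→Red 4, Z3→Green 3, Z4→Red 12, Z5→Red 3. Service 27; fixed 9; total 36.
{Green}: service 40 + fixed 4 = 44
No other subset beats 33.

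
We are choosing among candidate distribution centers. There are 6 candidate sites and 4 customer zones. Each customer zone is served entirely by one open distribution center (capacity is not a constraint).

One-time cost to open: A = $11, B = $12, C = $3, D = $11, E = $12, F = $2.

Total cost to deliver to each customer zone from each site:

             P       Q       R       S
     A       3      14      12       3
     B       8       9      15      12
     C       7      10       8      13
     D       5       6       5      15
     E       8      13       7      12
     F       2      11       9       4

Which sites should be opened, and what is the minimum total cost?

Open F only; minimum total cost 28.

For any fixed open set, each customer zone goes to its cheapest open site; total = fixed + service.
{F}: P→F 2, Q→F 11, R→F 9, S→F 4. Service 26; fixed 2; total 28.
{C, F}: service 24 + fixed 5 = 29
{D, F}: service 17 + fixed 13 = 30
{A, B, C, D, E, F}: service 16 + fixed 51 = 67
No other subset beats 28.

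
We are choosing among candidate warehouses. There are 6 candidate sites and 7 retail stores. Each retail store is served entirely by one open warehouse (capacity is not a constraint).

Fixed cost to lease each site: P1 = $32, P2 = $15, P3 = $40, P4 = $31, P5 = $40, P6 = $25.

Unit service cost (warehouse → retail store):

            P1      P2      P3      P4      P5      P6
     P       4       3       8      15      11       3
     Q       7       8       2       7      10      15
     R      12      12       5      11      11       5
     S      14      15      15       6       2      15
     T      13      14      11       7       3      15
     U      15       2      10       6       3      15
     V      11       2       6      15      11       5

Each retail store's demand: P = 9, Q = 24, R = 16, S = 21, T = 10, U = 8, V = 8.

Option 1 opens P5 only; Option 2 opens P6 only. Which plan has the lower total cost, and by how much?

Option 1 is cheaper by 378.

Option 1: {P5}: P→P5 11·9=99, Q→P5 10·24=240, R→P5 11·16=176, S→P5 2·21=42, T→P5 3·10=30, U→P5 3·8=24, V→P5 11·8=88. Service 699; fixed 40; total 739.
Option 2: {P6}: P→P6 3·9=27, Q→P6 15·24=360, R→P6 5·16=80, S→P6 15·21=315, T→P6 15·10=150, U→P6 15·8=120, V→P6 5·8=40. Service 1092; fixed 25; total 1117.
Difference: |739 − 1117| = 378.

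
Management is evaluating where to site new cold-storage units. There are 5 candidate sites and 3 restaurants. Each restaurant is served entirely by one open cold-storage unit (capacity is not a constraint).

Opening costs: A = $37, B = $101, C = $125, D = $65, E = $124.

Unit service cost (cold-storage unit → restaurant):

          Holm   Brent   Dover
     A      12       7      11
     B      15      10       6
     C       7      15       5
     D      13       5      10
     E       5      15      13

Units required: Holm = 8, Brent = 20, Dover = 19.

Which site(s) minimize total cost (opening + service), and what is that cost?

For any fixed open set, each restaurant goes to its cheapest open site; total = fixed + service.
{C, D}: Holm→C 7·8=56, Brent→D 5·20=100, Dover→C 5·19=95. Service 251; fixed 190; total 441.
{A, C}: Holm→C 7·8=56, Brent→A 7·20=140, Dover→C 5·19=95. Service 291; fixed 162; total 453.
{D}: service 394 + fixed 65 = 459
{A, B, C, D, E}: Holm→E 5·8=40, Brent→D 5·20=100, Dover→C 5·19=95. Service 235; fixed 452; total 687.
No other subset beats 441.

Open C and D; minimum total cost 441.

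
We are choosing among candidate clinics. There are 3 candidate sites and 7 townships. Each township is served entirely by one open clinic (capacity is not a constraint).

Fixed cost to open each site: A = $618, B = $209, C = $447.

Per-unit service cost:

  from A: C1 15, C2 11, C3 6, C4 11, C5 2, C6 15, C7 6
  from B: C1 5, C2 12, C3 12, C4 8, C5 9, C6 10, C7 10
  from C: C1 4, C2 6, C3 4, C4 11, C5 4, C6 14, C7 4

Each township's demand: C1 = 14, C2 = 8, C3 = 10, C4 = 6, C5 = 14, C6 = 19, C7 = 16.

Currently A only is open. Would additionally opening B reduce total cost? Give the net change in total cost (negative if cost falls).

Current service cost with {A}: 833.
Adding B: each township re-picks its cheapest; new service cost 580, saving 253.
Extra fixed cost: 209. Net change = 209 − 253 = -44.
(Totals: 1451 → 1407.)

Yes — net change −44 (cost falls by 44).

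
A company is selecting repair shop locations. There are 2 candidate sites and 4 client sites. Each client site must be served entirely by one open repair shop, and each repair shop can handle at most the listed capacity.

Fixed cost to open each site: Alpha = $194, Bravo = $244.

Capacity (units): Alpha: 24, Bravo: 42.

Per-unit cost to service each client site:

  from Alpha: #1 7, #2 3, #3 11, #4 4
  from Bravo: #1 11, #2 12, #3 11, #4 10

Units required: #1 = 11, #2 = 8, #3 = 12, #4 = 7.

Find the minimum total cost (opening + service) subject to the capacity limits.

Minimum total cost: 663

Open {Bravo}: #1→Bravo 11·11=121, #2→Bravo 12·8=96, #3→Bravo 11·12=132, #4→Bravo 10·7=70.
Loads: Bravo carries 38/42. Service 419; fixed 244; total 663.
Next best feasible plan costs 741.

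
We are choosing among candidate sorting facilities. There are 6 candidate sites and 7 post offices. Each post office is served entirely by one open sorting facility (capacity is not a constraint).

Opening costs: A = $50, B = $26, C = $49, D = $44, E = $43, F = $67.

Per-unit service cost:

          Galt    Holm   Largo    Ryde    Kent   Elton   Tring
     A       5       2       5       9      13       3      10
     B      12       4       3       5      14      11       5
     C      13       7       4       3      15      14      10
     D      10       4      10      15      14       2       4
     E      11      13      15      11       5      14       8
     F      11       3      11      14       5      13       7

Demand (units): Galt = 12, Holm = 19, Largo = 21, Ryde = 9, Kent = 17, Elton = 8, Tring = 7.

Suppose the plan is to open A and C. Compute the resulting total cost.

Total cost: 623

Each post office is assigned to its cheapest site among the open ones.
{A, C}: Galt→A 5·12=60, Holm→A 2·19=38, Largo→C 4·21=84, Ryde→C 3·9=27, Kent→A 13·17=221, Elton→A 3·8=24, Tring→A 10·7=70. Service 524; fixed 99; total 623.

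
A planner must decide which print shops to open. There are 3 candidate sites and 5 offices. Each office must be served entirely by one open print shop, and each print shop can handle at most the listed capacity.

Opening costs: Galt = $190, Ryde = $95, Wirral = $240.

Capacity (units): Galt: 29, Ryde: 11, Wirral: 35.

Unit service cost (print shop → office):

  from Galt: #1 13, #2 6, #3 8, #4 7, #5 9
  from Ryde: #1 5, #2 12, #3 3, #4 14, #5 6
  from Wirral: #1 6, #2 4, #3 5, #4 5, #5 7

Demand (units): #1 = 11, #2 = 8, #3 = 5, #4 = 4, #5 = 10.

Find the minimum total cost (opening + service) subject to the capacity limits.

Minimum total cost: 537

Open {Ryde, Wirral}: #1→Ryde 5·11=55, #2→Wirral 4·8=32, #3→Wirral 5·5=25, #4→Wirral 5·4=20, #5→Wirral 7·10=70.
Loads: Ryde carries 11/11, Wirral carries 27/35. Service 202; fixed 335; total 537.
Next best feasible plan costs 538.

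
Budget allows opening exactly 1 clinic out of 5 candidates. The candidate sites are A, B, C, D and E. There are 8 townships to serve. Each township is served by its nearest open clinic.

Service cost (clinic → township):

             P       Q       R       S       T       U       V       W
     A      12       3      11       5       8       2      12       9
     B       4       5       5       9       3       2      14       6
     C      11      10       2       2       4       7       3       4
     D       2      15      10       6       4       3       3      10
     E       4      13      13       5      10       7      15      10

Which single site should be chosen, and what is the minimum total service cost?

Choose C only; total service cost 43.

With exactly 1 open, each township uses its cheapest among the chosen.
{C}: P→C 11, Q→C 10, R→C 2, S→C 2, T→C 4, U→C 7, V→C 3, W→C 4. Service cost 43.
{B}: service cost 48
{D}: service cost 53
Among all 5 size-1 choices, {C} is lowest.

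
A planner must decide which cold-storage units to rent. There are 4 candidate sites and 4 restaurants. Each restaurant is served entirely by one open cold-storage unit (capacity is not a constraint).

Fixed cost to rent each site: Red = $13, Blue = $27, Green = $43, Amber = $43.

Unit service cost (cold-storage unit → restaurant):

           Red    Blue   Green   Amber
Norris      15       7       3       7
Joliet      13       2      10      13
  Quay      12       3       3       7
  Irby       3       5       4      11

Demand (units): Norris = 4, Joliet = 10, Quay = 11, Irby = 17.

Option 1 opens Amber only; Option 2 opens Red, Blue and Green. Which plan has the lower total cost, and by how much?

Option 2 is cheaper by 266.

Option 1: {Amber}: Norris→Amber 7·4=28, Joliet→Amber 13·10=130, Quay→Amber 7·11=77, Irby→Amber 11·17=187. Service 422; fixed 43; total 465.
Option 2: {Red, Blue, Green}: Norris→Green 3·4=12, Joliet→Blue 2·10=20, Quay→Blue 3·11=33, Irby→Red 3·17=51. Service 116; fixed 83; total 199.
Difference: |465 − 199| = 266.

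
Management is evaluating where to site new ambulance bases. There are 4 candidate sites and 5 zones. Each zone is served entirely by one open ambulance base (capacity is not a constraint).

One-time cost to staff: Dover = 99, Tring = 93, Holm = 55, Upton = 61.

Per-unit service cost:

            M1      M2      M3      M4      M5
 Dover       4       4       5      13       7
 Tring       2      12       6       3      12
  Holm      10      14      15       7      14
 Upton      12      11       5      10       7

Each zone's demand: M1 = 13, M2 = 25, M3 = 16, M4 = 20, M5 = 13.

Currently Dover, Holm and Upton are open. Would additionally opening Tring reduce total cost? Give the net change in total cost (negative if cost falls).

Yes — net change −13 (cost falls by 13).

Current service cost with {Dover, Holm, Upton}: 463.
Adding Tring: each zone re-picks its cheapest; new service cost 357, saving 106.
Extra fixed cost: 93. Net change = 93 − 106 = -13.
(Totals: 678 → 665.)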